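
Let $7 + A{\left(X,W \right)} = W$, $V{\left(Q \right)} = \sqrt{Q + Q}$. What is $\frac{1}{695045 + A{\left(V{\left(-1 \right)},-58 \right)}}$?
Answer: $\frac{1}{694980} \approx 1.4389 \cdot 10^{-6}$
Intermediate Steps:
$V{\left(Q \right)} = \sqrt{2} \sqrt{Q}$ ($V{\left(Q \right)} = \sqrt{2 Q} = \sqrt{2} \sqrt{Q}$)
$A{\left(X,W \right)} = -7 + W$
$\frac{1}{695045 + A{\left(V{\left(-1 \right)},-58 \right)}} = \frac{1}{695045 - 65} = \frac{1}{694980}$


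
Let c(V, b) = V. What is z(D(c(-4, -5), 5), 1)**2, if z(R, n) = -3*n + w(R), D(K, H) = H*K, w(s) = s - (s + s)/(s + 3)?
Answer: 185761/289 ≈ 642.77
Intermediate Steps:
w(s) = s - 2*s/(3 + s)
z(R, n) = -3*n + R*(1 + R)/(3 + R)
z(D(c(-4, -5), 5), 1)**2 = (((5*(-4))*(1 + 5*(-4)) - 3*1*(3 + 5*(-4)))/(3 + 5*(-4)))**2 = ((-20*(1 - 20) - 3*1*(3 - 20))/(3 - 20))**2 = ((-20*(-19) - 3*1*(-17))/(-17))**2 = (-(380 + 51)/17)**2 = (-1/17*431)**2 = (-431/17)**2 = 185761/289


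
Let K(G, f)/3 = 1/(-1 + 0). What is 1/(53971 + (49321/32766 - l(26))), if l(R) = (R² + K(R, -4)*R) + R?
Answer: 762/40651561 ≈ 1.8745e-5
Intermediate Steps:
K(G, f) = -3 (K(G, f) = 3/(-1 + 0) = 3/(-1) = 3*(-1) = -3)
l(R) = R² - 2*R (l(R) = (R² - 3*R) + R = R² - 2*R)
1/(53971 + (49321/32766 - l(26))) = 1/(53971 + (49321/32766 - 26*(-2 + 26))) = 1/(53971 + (49321*(1/32766) - 26*24)) = 1/(53971 + (1147/762 - 1*624)) = 1/(53971 + (1147/762 - 624)) = 1/(53971 - 474341/762) = 1/(40651561/762) = 762/40651561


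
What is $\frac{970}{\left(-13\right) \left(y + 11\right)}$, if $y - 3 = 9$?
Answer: $- \frac{970}{299} \approx -3.2441$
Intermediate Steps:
$y = 12$ ($y = 3 + 9 = 12$)
$\frac{970}{\left(-13\right) \left(y + 11\right)} = \frac{970}{\left(-13\right) \left(12 + 11\right)} = \frac{970}{\left(-13\right) 23} = \frac{970}{-299} = 970 \left(- \frac{1}{299}\right) = - \frac{970}{299}$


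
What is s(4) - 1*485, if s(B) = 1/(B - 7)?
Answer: -1456/3 ≈ -485.33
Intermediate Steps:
s(B) = 1/(-7 + B)
s(4) - 1*485 = 1/(-7 + 4) - 1*485 = 1/(-3) - 485 = -1/3 - 485 = -1456/3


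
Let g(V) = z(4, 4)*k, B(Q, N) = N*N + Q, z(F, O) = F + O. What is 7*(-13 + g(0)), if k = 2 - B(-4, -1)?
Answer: 189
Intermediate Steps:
B(Q, N) = Q + N² (B(Q, N) = N² + Q = Q + N²)
k = 5 (k = 2 - (-4 + (-1)²) = 2 - (-4 + 1) = 2 - 1*(-3) = 2 + 3 = 5)
g(V) = 40 (g(V) = (4 + 4)*5 = 8*5 = 40)
7*(-13 + g(0)) = 7*(-13 + 40) = 7*27 = 189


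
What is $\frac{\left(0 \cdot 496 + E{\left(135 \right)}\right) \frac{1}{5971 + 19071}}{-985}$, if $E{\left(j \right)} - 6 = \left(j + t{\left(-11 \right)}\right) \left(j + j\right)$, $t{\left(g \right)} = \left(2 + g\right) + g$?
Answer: $- \frac{15528}{12333185} \approx -0.001259$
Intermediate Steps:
$t{\left(g \right)} = 2 + 2 g$
$E{\left(j \right)} = 6 + 2 j \left(-20 + j\right)$ ($E{\left(j \right)} = 6 + \left(j + \left(2 + 2 \left(-11\right)\right)\right) \left(j + j\right) = 6 + \left(j + \left(2 - 22\right)\right) 2 j = 6 + \left(j - 20\right) 2 j = 6 + \left(-20 + j\right) 2 j = 6 + 2 j \left(-20 + j\right)$)
$\frac{\left(0 \cdot 496 + E{\left(135 \right)}\right) \frac{1}{5971 + 19071}}{-985} = \frac{\left(0 \cdot 496 + \left(6 - 5400 + 2 \cdot 135^{2}\right)\right) \frac{1}{5971 + 19071}}{-985} = \frac{0 + \left(6 - 5400 + 2 \cdot 18225\right)}{25042} \left(- \frac{1}{985}\right) = \left(0 + \left(6 - 5400 + 36450\right)\right) \frac{1}{25042} \left(- \frac{1}{985}\right) = \left(0 + 31056\right) \frac{1}{25042} \left(- \frac{1}{985}\right) = 31056 \cdot \frac{1}{25042} \left(- \frac{1}{985}\right) = \frac{15528}{12521} \left(- \frac{1}{985}\right) = - \frac{15528}{12333185}$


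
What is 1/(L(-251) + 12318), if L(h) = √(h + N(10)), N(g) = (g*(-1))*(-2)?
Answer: 4106/50577785 - I*√231/151733355 ≈ 8.1182e-5 - 1.0017e-7*I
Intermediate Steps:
N(g) = 2*g (N(g) = -g*(-2) = 2*g)
L(h) = √(20 + h) (L(h) = √(h + 2*10) = √(h + 20) = √(20 + h))
1/(L(-251) + 12318) = 1/(√(20 - 251) + 12318) = 1/(√(-231) + 12318) = 1/(I*√231 + 12318) = 1/(12318 + I*√231)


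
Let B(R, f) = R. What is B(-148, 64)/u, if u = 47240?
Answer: -37/11810 ≈ -0.0031329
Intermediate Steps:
B(-148, 64)/u = -148/47240 = -148*1/47240 = -37/11810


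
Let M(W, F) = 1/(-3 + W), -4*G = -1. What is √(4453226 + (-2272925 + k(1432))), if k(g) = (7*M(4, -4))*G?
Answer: √8721211/2 ≈ 1476.6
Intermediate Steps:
G = ¼ (G = -¼*(-1) = ¼ ≈ 0.25000)
k(g) = 7/4 (k(g) = (7/(-3 + 4))*(¼) = (7/1)*(¼) = (7*1)*(¼) = 7*(¼) = 7/4)
√(4453226 + (-2272925 + k(1432))) = √(4453226 + (-2272925 + 7/4)) = √(4453226 - 9091693/4) = √(8721211/4) = √8721211/2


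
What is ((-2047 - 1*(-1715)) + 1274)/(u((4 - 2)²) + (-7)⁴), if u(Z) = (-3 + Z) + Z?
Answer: 157/401 ≈ 0.39152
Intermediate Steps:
u(Z) = -3 + 2*Z
((-2047 - 1*(-1715)) + 1274)/(u((4 - 2)²) + (-7)⁴) = ((-2047 - 1*(-1715)) + 1274)/((-3 + 2*(4 - 2)²) + (-7)⁴) = ((-2047 + 1715) + 1274)/((-3 + 2*2²) + 2401) = (-332 + 1274)/((-3 + 2*4) + 2401) = 942/((-3 + 8) + 2401) = 942/(5 + 2401) = 942/2406 = 942*(1/2406) = 157/401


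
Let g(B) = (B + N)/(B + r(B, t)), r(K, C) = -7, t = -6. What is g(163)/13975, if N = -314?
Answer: -151/2180100 ≈ -6.9263e-5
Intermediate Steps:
g(B) = (-314 + B)/(-7 + B) (g(B) = (B - 314)/(B - 7) = (-314 + B)/(-7 + B))
g(163)/13975 = ((-314 + 163)/(-7 + 163))/13975 = (-151/156)*(1/13975) = ((1/156)*(-151))*(1/13975) = -151/156*1/13975 = -151/2180100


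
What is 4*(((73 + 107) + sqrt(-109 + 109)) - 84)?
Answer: 384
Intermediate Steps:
4*(((73 + 107) + sqrt(-109 + 109)) - 84) = 4*((180 + sqrt(0)) - 84) = 4*((180 + 0) - 84) = 4*(180 - 84) = 4*96 = 384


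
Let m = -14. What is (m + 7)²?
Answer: 49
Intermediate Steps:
(m + 7)² = (-14 + 7)² = (-7)² = 49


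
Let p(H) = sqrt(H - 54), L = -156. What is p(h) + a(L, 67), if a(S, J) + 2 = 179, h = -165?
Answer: 177 + I*sqrt(219) ≈ 177.0 + 14.799*I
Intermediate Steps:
a(S, J) = 177 (a(S, J) = -2 + 179 = 177)
p(H) = sqrt(-54 + H)
p(h) + a(L, 67) = sqrt(-54 - 165) + 177 = sqrt(-219) + 177 = I*sqrt(219) + 177 = 177 + I*sqrt(219)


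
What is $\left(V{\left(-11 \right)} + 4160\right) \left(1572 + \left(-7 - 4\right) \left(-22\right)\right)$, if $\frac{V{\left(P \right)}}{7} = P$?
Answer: $7406562$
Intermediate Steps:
$V{\left(P \right)} = 7 P$
$\left(V{\left(-11 \right)} + 4160\right) \left(1572 + \left(-7 - 4\right) \left(-22\right)\right) = \left(7 \left(-11\right) + 4160\right) \left(1572 + \left(-7 - 4\right) \left(-22\right)\right) = \left(-77 + 4160\right) \left(1572 - -242\right) = 4083 \left(1572 + 242\right) = 4083 \cdot 1814 = 7406562$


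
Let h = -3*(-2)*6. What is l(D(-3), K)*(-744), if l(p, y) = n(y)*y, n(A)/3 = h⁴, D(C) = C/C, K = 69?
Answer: -258674300928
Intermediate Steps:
D(C) = 1
h = 36 (h = 6*6 = 36)
n(A) = 5038848 (n(A) = 3*36⁴ = 3*1679616 = 5038848)
l(p, y) = 5038848*y
l(D(-3), K)*(-744) = (5038848*69)*(-744) = 347680512*(-744) = -258674300928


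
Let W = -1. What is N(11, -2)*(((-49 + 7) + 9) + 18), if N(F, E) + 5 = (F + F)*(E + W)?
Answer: 1065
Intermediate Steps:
N(F, E) = -5 + 2*F*(-1 + E) (N(F, E) = -5 + (F + F)*(E - 1) = -5 + (2*F)*(-1 + E) = -5 + 2*F*(-1 + E))
N(11, -2)*(((-49 + 7) + 9) + 18) = (-5 - 2*11 + 2*(-2)*11)*(((-49 + 7) + 9) + 18) = (-5 - 22 - 44)*((-42 + 9) + 18) = -71*(-33 + 18) = -71*(-15) = 1065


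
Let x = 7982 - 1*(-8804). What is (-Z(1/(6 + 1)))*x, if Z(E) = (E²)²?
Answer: -2398/343 ≈ -6.9913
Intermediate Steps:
Z(E) = E⁴
x = 16786 (x = 7982 + 8804 = 16786)
(-Z(1/(6 + 1)))*x = -(1/(6 + 1))⁴*16786 = -(1/7)⁴*16786 = -(⅐)⁴*16786 = -1*1/2401*16786 = -1/2401*16786 = -2398/343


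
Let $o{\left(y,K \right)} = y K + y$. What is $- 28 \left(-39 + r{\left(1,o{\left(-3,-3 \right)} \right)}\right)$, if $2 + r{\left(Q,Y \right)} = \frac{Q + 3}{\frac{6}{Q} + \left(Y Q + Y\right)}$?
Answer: $\frac{10276}{9} \approx 1141.8$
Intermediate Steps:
$o{\left(y,K \right)} = y + K y$ ($o{\left(y,K \right)} = K y + y = y + K y$)
$r{\left(Q,Y \right)} = -2 + \frac{3 + Q}{Y + \frac{6}{Q} + Q Y}$ ($r{\left(Q,Y \right)} = -2 + \frac{Q + 3}{\frac{6}{Q} + \left(Y Q + Y\right)} = -2 + \frac{3 + Q}{\frac{6}{Q} + \left(Q Y + Y\right)} = -2 + \frac{3 + Q}{\frac{6}{Q} + \left(Y + Q Y\right)} = -2 + \frac{3 + Q}{Y + \frac{6}{Q} + Q Y}$)
$- 28 \left(-39 + r{\left(1,o{\left(-3,-3 \right)} \right)}\right) = - 28 \left(-39 + \frac{-12 + 1^{2} + 3 \cdot 1 - 2 \left(- 3 \left(1 - 3\right)\right) - 2 \left(- 3 \left(1 - 3\right)\right) 1^{2}}{6 + 1 \left(- 3 \left(1 - 3\right)\right) + - 3 \left(1 - 3\right) 1^{2}}\right) = - 28 \left(-39 + \frac{-12 + 1 + 3 - 2 \left(\left(-3\right) \left(-2\right)\right) - 2 \left(\left(-3\right) \left(-2\right)\right) 1}{6 + 1 \left(\left(-3\right) \left(-2\right)\right) + \left(-3\right) \left(-2\right) 1}\right) = - 28 \left(-39 + \frac{-12 + 1 + 3 - 2 \cdot 6 - 12 \cdot 1}{6 + 1 \cdot 6 + 6 \cdot 1}\right) = - 28 \left(-39 + \frac{-12 + 1 + 3 - 12 - 12}{6 + 6 + 6}\right) = - 28 \left(-39 + \frac{1}{18} \left(-32\right)\right) = - 28 \left(-39 - \frac{16}{9}\right) = \left(-28\right) \left(- \frac{367}{9}\right) = \frac{10276}{9}$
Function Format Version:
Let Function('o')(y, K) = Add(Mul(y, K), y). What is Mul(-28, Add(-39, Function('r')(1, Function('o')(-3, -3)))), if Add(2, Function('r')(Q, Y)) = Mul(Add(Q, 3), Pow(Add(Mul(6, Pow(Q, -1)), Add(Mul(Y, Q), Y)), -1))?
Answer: Rational(10276, 9) ≈ 1141.8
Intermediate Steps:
Function('o')(y, K) = Add(y, Mul(K, y)) (Function('o')(y, K) = Add(Mul(K, y), y) = Add(y, Mul(K, y)))
Function('r')(Q, Y) = Add(-2, Mul(Pow(Add(Y, Mul(6, Pow(Q, -1)), Mul(Q, Y)), -1), Add(3, Q))) (Function('r')(Q, Y) = Add(-2, Mul(Add(Q, 3), Pow(Add(Mul(6, Pow(Q, -1)), Add(Mul(Y, Q), Y)), -1))) = Add(-2, Mul(Add(3, Q), Pow(Add(Mul(6, Pow(Q, -1)), Add(Mul(Q, Y), Y)), -1))) = Add(-2, Mul(Add(3, Q), Pow(Add(Mul(6, Pow(Q, -1)), Add(Y, Mul(Q, Y))), -1))) = Add(-2, Mul(Add(3, Q), Pow(Add(Y, Mul(6, Pow(Q, -1)), Mul(Q, Y)), -1))) = Add(-2, Mul(Pow(Add(Y, Mul(6, Pow(Q, -1)), Mul(Q, Y)), -1), Add(3, Q))))
Mul(-28, Add(-39, Function('r')(1, Function('o')(-3, -3)))) = Mul(-28, Add(-39, Mul(Pow(Add(6, Mul(1, Mul(-3, Add(1, -3))), Mul(Mul(-3, Add(1, -3)), Pow(1, 2))), -1), Add(-12, Pow(1, 2), Mul(3, 1), Mul(-2, 1, Mul(-3, Add(1, -3))), Mul(-2, Mul(-3, Add(1, -3)), Pow(1, 2)))))) = Mul(-28, Add(-39, Mul(Pow(Add(6, Mul(1, Mul(-3, -2)), Mul(Mul(-3, -2), 1)), -1), Add(-12, 1, 3, Mul(-2, 1, Mul(-3, -2)), Mul(-2, Mul(-3, -2), 1))))) = Mul(-28, Add(-39, Mul(Pow(Add(6, Mul(1, 6), Mul(6, 1)), -1), Add(-12, 1, 3, Mul(-2, 1, 6), Mul(-2, 6, 1))))) = Mul(-28, Add(-39, Mul(Pow(Add(6, 6, 6), -1), Add(-12, 1, 3, -12, -12)))) = Mul(-28, Add(-39, Mul(Pow(18, -1), -32))) = Mul(-28, Add(-39, Mul(Rational(1, 18), -32))) = Mul(-28, Add(-39, Rational(-16, 9))) = Mul(-28, Rational(-367, 9)) = Rational(10276, 9)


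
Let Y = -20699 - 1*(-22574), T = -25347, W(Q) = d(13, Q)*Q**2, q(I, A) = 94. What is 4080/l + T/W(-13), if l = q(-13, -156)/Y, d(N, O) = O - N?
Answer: 16808241309/206518 ≈ 81389.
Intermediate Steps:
W(Q) = Q**2*(-13 + Q) (W(Q) = (Q - 1*13)*Q**2 = (Q - 13)*Q**2 = (-13 + Q)*Q**2 = Q**2*(-13 + Q))
Y = 1875 (Y = -20699 + 22574 = 1875)
l = 94/1875 ≈ 0.050133
4080/l + T/W(-13) = 4080/(94/1875) - 25347*1/(169*(-13 - 13)) = 4080*(1875/94) - 25347/(169*(-26)) = 3825000/47 - 25347/(-4394) = 3825000/47 - 25347*(-1/4394) = 3825000/47 + 25347/4394 = 16808241309/206518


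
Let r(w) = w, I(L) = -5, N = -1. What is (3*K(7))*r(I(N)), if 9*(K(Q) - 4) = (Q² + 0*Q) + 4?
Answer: -445/3 ≈ -148.33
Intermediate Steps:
K(Q) = 40/9 + Q²/9 (K(Q) = 4 + ((Q² + 0*Q) + 4)/9 = 4 + ((Q² + 0) + 4)/9 = 4 + (Q² + 4)/9 = 4 + (4 + Q²)/9 = 4 + (4/9 + Q²/9) = 40/9 + Q²/9)
(3*K(7))*r(I(N)) = (3*(40/9 + (⅑)*7²))*(-5) = (3*(40/9 + (⅑)*49))*(-5) = (3*(40/9 + 49/9))*(-5) = (3*(89/9))*(-5) = (89/3)*(-5) = -445/3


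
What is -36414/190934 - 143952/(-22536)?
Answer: 555514693/89643513 ≈ 6.1969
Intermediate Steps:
-36414/190934 - 143952/(-22536) = -36414*1/190934 - 143952*(-1/22536) = -18207/95467 + 5998/939 = 555514693/89643513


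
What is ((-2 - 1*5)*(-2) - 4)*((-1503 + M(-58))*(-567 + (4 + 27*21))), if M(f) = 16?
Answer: -59480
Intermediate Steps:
((-2 - 1*5)*(-2) - 4)*((-1503 + M(-58))*(-567 + (4 + 27*21))) = ((-2 - 1*5)*(-2) - 4)*((-1503 + 16)*(-567 + (4 + 27*21))) = ((-2 - 5)*(-2) - 4)*(-1487*(-567 + (4 + 567))) = (-7*(-2) - 4)*(-1487*(-567 + 571)) = (14 - 4)*(-1487*4) = 10*(-5948) = -59480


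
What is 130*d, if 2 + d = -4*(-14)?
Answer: 7020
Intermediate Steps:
d = 54 (d = -2 - 4*(-14) = -2 + 56 = 54)
130*d = 130*54 = 7020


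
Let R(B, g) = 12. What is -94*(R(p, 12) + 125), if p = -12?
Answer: -12878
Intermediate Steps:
-94*(R(p, 12) + 125) = -94*(12 + 125) = -94*137 = -12878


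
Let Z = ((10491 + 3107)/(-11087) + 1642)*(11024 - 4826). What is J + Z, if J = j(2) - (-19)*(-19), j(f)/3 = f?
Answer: 112745468803/11087 ≈ 1.0169e+7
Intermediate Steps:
j(f) = 3*f
J = -355 (J = 3*2 - (-19)*(-19) = 6 - 19*19 = 6 - 361 = -355)
Z = 112749404688/11087 (Z = (13598*(-1/11087) + 1642)*6198 = (-13598/11087 + 1642)*6198 = (18191256/11087)*6198 = 112749404688/11087 ≈ 1.0170e+7)
J + Z = -355 + 112749404688/11087 = 112745468803/11087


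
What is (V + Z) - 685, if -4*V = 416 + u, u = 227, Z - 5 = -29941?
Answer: -123127/4 ≈ -30782.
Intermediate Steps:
Z = -29936 (Z = 5 - 29941 = -29936)
V = -643/4 (V = -(416 + 227)/4 = -1/4*643 = -643/4 ≈ -160.75)
(V + Z) - 685 = (-643/4 - 29936) - 685 = -120387/4 - 685 = -123127/4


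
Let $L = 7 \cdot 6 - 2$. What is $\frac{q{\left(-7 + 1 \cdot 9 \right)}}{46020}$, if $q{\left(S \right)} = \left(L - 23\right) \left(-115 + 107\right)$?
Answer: $- \frac{34}{11505} \approx -0.0029552$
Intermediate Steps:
$L = 40$ ($L = 42 - 2 = 40$)
$q{\left(S \right)} = -136$ ($q{\left(S \right)} = \left(40 - 23\right) \left(-115 + 107\right) = 17 \left(-8\right) = -136$)
$\frac{q{\left(-7 + 1 \cdot 9 \right)}}{46020} = - \frac{136}{46020} = \left(-136\right) \frac{1}{46020} = - \frac{34}{11505}$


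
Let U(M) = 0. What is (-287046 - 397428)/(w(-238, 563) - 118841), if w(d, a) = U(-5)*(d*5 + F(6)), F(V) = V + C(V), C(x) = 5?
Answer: 684474/118841 ≈ 5.7596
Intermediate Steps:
F(V) = 5 + V (F(V) = V + 5 = 5 + V)
w(d, a) = 0 (w(d, a) = 0*(d*5 + (5 + 6)) = 0*(5*d + 11) = 0*(11 + 5*d) = 0)
(-287046 - 397428)/(w(-238, 563) - 118841) = (-287046 - 397428)/(0 - 118841) = -684474/(-118841) = -684474*(-1/118841) = 684474/118841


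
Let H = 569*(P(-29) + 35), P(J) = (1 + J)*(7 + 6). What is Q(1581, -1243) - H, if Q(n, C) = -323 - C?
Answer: 188121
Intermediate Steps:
P(J) = 13 + 13*J (P(J) = (1 + J)*13 = 13 + 13*J)
H = -187201 (H = 569*((13 + 13*(-29)) + 35) = 569*((13 - 377) + 35) = 569*(-364 + 35) = 569*(-329) = -187201)
Q(1581, -1243) - H = (-323 - 1*(-1243)) - 1*(-187201) = (-323 + 1243) + 187201 = 920 + 187201 = 188121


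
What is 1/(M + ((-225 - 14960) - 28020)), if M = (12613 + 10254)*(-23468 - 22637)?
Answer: -1/1054326240 ≈ -9.4847e-10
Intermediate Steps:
M = -1054283035 (M = 22867*(-46105) = -1054283035)
1/(M + ((-225 - 14960) - 28020)) = 1/(-1054283035 + ((-225 - 14960) - 28020)) = 1/(-1054283035 + (-15185 - 28020)) = 1/(-1054283035 - 43205) = 1/(-1054326240) = -1/1054326240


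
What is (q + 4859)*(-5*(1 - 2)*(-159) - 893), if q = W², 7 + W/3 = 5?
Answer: -8262760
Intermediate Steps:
W = -6 (W = -21 + 3*5 = -21 + 15 = -6)
q = 36 (q = (-6)² = 36)
(q + 4859)*(-5*(1 - 2)*(-159) - 893) = (36 + 4859)*(-5*(1 - 2)*(-159) - 893) = 4895*(-5*(-1)*(-159) - 893) = 4895*(5*(-159) - 893) = 4895*(-795 - 893) = 4895*(-1688) = -8262760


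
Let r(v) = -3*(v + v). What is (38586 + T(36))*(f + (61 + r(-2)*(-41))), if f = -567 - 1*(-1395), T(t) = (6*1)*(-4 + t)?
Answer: 15394866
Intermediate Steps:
T(t) = -24 + 6*t (T(t) = 6*(-4 + t) = -24 + 6*t)
f = 828 (f = -567 + 1395 = 828)
r(v) = -6*v
(38586 + T(36))*(f + (61 + r(-2)*(-41))) = (38586 + (-24 + 6*36))*(828 + (61 - 6*(-2)*(-41))) = (38586 + (-24 + 216))*(828 + (61 + 12*(-41))) = (38586 + 192)*(828 + (61 - 492)) = 38778*(828 - 431) = 38778*397 = 15394866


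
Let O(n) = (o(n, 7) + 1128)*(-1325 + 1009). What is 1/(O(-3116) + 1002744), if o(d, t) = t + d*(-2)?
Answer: -1/1325228 ≈ -7.5459e-7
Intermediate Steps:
o(d, t) = t - 2*d
O(n) = -358660 + 632*n (O(n) = ((7 - 2*n) + 1128)*(-1325 + 1009) = (1135 - 2*n)*(-316) = -358660 + 632*n)
1/(O(-3116) + 1002744) = 1/((-358660 + 632*(-3116)) + 1002744) = 1/((-358660 - 1969312) + 1002744) = 1/(-2327972 + 1002744) = 1/(-1325228) = -1/1325228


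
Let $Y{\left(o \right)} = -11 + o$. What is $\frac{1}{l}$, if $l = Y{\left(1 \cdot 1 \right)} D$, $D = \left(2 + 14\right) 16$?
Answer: $- \frac{1}{2560} \approx -0.00039063$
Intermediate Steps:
$D = 256$ ($D = 16 \cdot 16 = 256$)
$l = -2560$ ($l = \left(-11 + 1 \cdot 1\right) 256 = \left(-11 + 1\right) 256 = \left(-10\right) 256 = -2560$)
$\frac{1}{l} = \frac{1}{-2560} = - \frac{1}{2560}$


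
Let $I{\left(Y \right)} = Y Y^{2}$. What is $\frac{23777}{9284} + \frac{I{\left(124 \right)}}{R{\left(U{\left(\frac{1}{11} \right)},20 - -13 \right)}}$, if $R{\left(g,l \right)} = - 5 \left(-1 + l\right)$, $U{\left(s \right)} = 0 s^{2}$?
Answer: $- \frac{553040403}{46420} \approx -11914.0$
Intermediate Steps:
$U{\left(s \right)} = 0$
$R{\left(g,l \right)} = 5 - 5 l$
$I{\left(Y \right)} = Y^{3}$
$\frac{23777}{9284} + \frac{I{\left(124 \right)}}{R{\left(U{\left(\frac{1}{11} \right)},20 - -13 \right)}} = \frac{23777}{9284} + \frac{124^{3}}{5 - 5 \left(20 - -13\right)} = 23777 \cdot \frac{1}{9284} + \frac{1906624}{5 - 5 \left(20 + 13\right)} = \frac{23777}{9284} + \frac{1906624}{5 - 165} = \frac{23777}{9284} + \frac{1906624}{-160} = \frac{23777}{9284} + 1906624 \left(- \frac{1}{160}\right) = \frac{23777}{9284} - \frac{59582}{5} = - \frac{553040403}{46420}$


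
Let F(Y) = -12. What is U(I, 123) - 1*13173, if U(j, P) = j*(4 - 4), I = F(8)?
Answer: -13173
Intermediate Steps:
I = -12
U(j, P) = 0 (U(j, P) = j*0 = 0)
U(I, 123) - 1*13173 = 0 - 1*13173 = 0 - 13173 = -13173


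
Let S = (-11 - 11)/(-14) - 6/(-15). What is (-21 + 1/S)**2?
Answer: 1999396/4761 ≈ 419.95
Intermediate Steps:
S = 69/35 (S = -22*(-1/14) - 6*(-1/15) = 11/7 + 2/5 = 69/35 ≈ 1.9714)
(-21 + 1/S)**2 = (-21 + 1/(69/35))**2 = (-21 + 35/69)**2 = (-1414/69)**2 = 1999396/4761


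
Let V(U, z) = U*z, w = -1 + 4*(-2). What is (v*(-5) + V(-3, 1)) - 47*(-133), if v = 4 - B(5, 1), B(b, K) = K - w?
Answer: 6278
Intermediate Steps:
w = -9 (w = -1 - 8 = -9)
B(b, K) = 9 + K (B(b, K) = K - 1*(-9) = K + 9 = 9 + K)
v = -6 (v = 4 - (9 + 1) = 4 - 1*10 = 4 - 10 = -6)
(v*(-5) + V(-3, 1)) - 47*(-133) = (-6*(-5) - 3*1) - 47*(-133) = (30 - 3) + 6251 = 27 + 6251 = 6278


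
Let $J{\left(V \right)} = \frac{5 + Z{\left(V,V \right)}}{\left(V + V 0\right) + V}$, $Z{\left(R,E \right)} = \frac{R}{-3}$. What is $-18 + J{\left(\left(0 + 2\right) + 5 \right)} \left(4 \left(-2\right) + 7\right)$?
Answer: $- \frac{382}{21} \approx -18.19$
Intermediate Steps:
$Z{\left(R,E \right)} = - \frac{R}{3}$ ($Z{\left(R,E \right)} = R \left(- \frac{1}{3}\right) = - \frac{R}{3}$)
$J{\left(V \right)} = \frac{5 - \frac{V}{3}}{2 V}$ ($J{\left(V \right)} = \frac{5 - \frac{V}{3}}{\left(V + V 0\right) + V} = \frac{5 - \frac{V}{3}}{\left(V + 0\right) + V} = \frac{5 - \frac{V}{3}}{V + V} = \frac{5 - \frac{V}{3}}{2 V}$)
$-18 + J{\left(\left(0 + 2\right) + 5 \right)} \left(4 \left(-2\right) + 7\right) = -18 + \frac{15 - \left(\left(0 + 2\right) + 5\right)}{6 \left(\left(0 + 2\right) + 5\right)} \left(4 \left(-2\right) + 7\right) = -18 + \frac{15 - \left(2 + 5\right)}{6 \left(2 + 5\right)} \left(-8 + 7\right) = -18 + \frac{15 - 7}{6 \cdot 7} \left(-1\right) = -18 + \frac{1}{6} \cdot \frac{1}{7} \left(15 - 7\right) \left(-1\right) = -18 + \frac{1}{6} \cdot \frac{1}{7} \cdot 8 \left(-1\right) = -18 + \frac{4}{21} \left(-1\right) = -18 - \frac{4}{21} = - \frac{382}{21}$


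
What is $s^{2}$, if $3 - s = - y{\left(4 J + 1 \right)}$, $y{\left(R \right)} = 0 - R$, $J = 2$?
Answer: $36$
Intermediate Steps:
$y{\left(R \right)} = - R$
$s = -6$ ($s = 3 - - \left(-1\right) \left(4 \cdot 2 + 1\right) = 3 - - \left(-1\right) \left(8 + 1\right) = 3 - - \left(-1\right) 9 = 3 - \left(-1\right) \left(-9\right) = 3 - 9 = -6$)
$s^{2} = \left(-6\right)^{2} = 36$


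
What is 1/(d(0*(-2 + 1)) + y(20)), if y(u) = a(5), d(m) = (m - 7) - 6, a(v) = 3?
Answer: -⅒ ≈ -0.10000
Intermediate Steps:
d(m) = -13 + m (d(m) = (-7 + m) - 6 = -13 + m)
y(u) = 3
1/(d(0*(-2 + 1)) + y(20)) = 1/((-13 + 0*(-2 + 1)) + 3) = 1/((-13 + 0*(-1)) + 3) = 1/((-13 + 0) + 3) = 1/(-13 + 3) = 1/(-10) = -⅒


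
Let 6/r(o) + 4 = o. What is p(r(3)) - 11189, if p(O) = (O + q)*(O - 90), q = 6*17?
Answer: -20405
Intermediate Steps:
r(o) = 6/(-4 + o)
q = 102
p(O) = (-90 + O)*(102 + O) (p(O) = (O + 102)*(O - 90) = (102 + O)*(-90 + O) = (-90 + O)*(102 + O))
p(r(3)) - 11189 = (-9180 + (6/(-4 + 3))² + 12*(6/(-4 + 3))) - 11189 = (-9180 + (6/(-1))² + 12*(6/(-1))) - 11189 = (-9180 + (6*(-1))² + 12*(6*(-1))) - 11189 = (-9180 + (-6)² + 12*(-6)) - 11189 = (-9180 + 36 - 72) - 11189 = -9216 - 11189 = -20405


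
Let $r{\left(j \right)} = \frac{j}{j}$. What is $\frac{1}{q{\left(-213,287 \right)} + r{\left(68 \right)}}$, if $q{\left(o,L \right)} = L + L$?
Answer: $\frac{1}{575} \approx 0.0017391$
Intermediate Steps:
$q{\left(o,L \right)} = 2 L$
$r{\left(j \right)} = 1$
$\frac{1}{q{\left(-213,287 \right)} + r{\left(68 \right)}} = \frac{1}{2 \cdot 287 + 1} = \frac{1}{574 + 1} = \frac{1}{575}$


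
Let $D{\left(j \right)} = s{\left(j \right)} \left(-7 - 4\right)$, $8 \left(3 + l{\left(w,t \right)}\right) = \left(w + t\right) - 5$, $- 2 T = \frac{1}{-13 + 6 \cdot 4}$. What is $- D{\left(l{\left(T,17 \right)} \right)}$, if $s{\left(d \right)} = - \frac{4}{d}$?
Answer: $\frac{7744}{265} \approx 29.223$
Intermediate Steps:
$T = - \frac{1}{22}$ ($T = - \frac{1}{2 \left(-13 + 6 \cdot 4\right)} = - \frac{1}{2 \left(-13 + 24\right)} = - \frac{1}{2 \cdot 11} = \left(- \frac{1}{2}\right) \frac{1}{11} = - \frac{1}{22} \approx -0.045455$)
$l{\left(w,t \right)} = - \frac{29}{8} + \frac{t}{8} + \frac{w}{8}$ ($l{\left(w,t \right)} = -3 + \frac{\left(w + t\right) - 5}{8} = -3 + \frac{\left(t + w\right) - 5}{8} = -3 + \frac{-5 + t + w}{8} = -3 + \left(- \frac{5}{8} + \frac{t}{8} + \frac{w}{8}\right) = - \frac{29}{8} + \frac{t}{8} + \frac{w}{8}$)
$D{\left(j \right)} = \frac{44}{j}$ ($D{\left(j \right)} = - \frac{4}{j} \left(-7 - 4\right) = - \frac{4}{j} \left(-11\right) = \frac{44}{j}$)
$- D{\left(l{\left(T,17 \right)} \right)} = - \frac{44}{- \frac{29}{8} + \frac{1}{8} \cdot 17 + \frac{1}{8} \left(- \frac{1}{22}\right)} = - \frac{44}{- \frac{29}{8} + \frac{17}{8} - \frac{1}{176}} = - \frac{44}{- \frac{265}{176}} = - \frac{44 \left(-176\right)}{265} = \left(-1\right) \left(- \frac{7744}{265}\right) = \frac{7744}{265}$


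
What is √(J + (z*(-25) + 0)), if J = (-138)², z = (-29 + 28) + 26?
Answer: √18419 ≈ 135.72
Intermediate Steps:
z = 25 (z = -1 + 26 = 25)
J = 19044
√(J + (z*(-25) + 0)) = √(19044 + (25*(-25) + 0)) = √(19044 + (-625 + 0)) = √(19044 - 625) = √18419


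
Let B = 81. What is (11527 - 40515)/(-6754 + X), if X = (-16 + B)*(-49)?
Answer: 28988/9939 ≈ 2.9166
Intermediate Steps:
X = -3185 (X = (-16 + 81)*(-49) = 65*(-49) = -3185)
(11527 - 40515)/(-6754 + X) = (11527 - 40515)/(-6754 - 3185) = -28988/(-9939) = -28988*(-1/9939) = 28988/9939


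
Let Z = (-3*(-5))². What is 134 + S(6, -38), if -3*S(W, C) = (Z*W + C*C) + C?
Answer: -2354/3 ≈ -784.67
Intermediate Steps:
Z = 225 (Z = 15² = 225)
S(W, C) = -75*W - C/3 - C²/3 (S(W, C) = -((225*W + C*C) + C)/3 = -((225*W + C²) + C)/3 = -((C² + 225*W) + C)/3 = -(C + C² + 225*W)/3 = -75*W - C/3 - C²/3)
134 + S(6, -38) = 134 + (-75*6 - ⅓*(-38) - ⅓*(-38)²) = 134 + (-450 + 38/3 - ⅓*1444) = 134 + (-450 + 38/3 - 1444/3) = 134 - 2756/3 = -2354/3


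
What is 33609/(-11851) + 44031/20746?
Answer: -175440933/245860846 ≈ -0.71358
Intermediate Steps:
33609/(-11851) + 44031/20746 = 33609*(-1/11851) + 44031*(1/20746) = -33609/11851 + 44031/20746 = -175440933/245860846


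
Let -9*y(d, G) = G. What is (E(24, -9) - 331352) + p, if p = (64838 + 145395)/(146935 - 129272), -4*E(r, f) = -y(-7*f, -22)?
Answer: -105344088281/317934 ≈ -3.3134e+5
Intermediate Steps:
y(d, G) = -G/9
E(r, f) = 11/18 (E(r, f) = -(-1)*(-⅑*(-22))/4 = -(-1)*22/(4*9) = -¼*(-22/9) = 11/18)
p = 210233/17663 ≈ 11.902
(E(24, -9) - 331352) + p = (11/18 - 331352) + 210233/17663 = -5964325/18 + 210233/17663 = -105344088281/317934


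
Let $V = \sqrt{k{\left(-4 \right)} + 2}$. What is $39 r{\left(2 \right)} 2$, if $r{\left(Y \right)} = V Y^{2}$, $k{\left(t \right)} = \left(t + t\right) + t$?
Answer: $312 i \sqrt{10} \approx 986.63 i$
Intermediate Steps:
$k{\left(t \right)} = 3 t$ ($k{\left(t \right)} = 2 t + t = 3 t$)
$V = i \sqrt{10}$ ($V = \sqrt{3 \left(-4\right) + 2} = \sqrt{-12 + 2} = \sqrt{-10} = i \sqrt{10} \approx 3.1623 i$)
$r{\left(Y \right)} = i \sqrt{10} Y^{2}$
$39 r{\left(2 \right)} 2 = 39 i \sqrt{10} \cdot 2^{2} \cdot 2 = 39 i \sqrt{10} \cdot 4 \cdot 2 = 39 \cdot 4 i \sqrt{10} \cdot 2 = 156 i \sqrt{10} \cdot 2 = 312 i \sqrt{10}$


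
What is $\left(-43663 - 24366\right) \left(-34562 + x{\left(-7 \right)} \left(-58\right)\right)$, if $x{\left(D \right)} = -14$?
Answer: $2295978750$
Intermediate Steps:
$\left(-43663 - 24366\right) \left(-34562 + x{\left(-7 \right)} \left(-58\right)\right) = \left(-43663 - 24366\right) \left(-34562 - -812\right) = - 68029 \left(-34562 + 812\right) = \left(-68029\right) \left(-33750\right) = 2295978750$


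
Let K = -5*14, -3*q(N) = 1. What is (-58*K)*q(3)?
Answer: -4060/3 ≈ -1353.3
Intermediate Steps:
q(N) = -⅓ (q(N) = -⅓*1 = -⅓)
K = -70
(-58*K)*q(3) = -58*(-70)*(-⅓) = 4060*(-⅓) = -4060/3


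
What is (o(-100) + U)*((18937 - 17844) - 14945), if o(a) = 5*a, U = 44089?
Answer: -603794828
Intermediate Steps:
(o(-100) + U)*((18937 - 17844) - 14945) = (5*(-100) + 44089)*((18937 - 17844) - 14945) = (-500 + 44089)*(1093 - 14945) = 43589*(-13852) = -603794828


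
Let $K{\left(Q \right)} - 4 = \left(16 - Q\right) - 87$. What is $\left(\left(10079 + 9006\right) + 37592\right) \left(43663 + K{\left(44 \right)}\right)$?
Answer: $2468396704$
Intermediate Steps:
$K{\left(Q \right)} = -67 - Q$ ($K{\left(Q \right)} = 4 - \left(71 + Q\right) = -67 - Q$)
$\left(\left(10079 + 9006\right) + 37592\right) \left(43663 + K{\left(44 \right)}\right) = \left(\left(10079 + 9006\right) + 37592\right) \left(43663 - 111\right) = \left(19085 + 37592\right) \left(43663 - 111\right) = 56677 \left(43663 - 111\right) = 56677 \cdot 43552 = 2468396704$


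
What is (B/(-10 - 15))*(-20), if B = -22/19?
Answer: -88/95 ≈ -0.92632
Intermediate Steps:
B = -22/19 (B = -22*1/19 = -22/19 ≈ -1.1579)
(B/(-10 - 15))*(-20) = -22/(19*(-10 - 15))*(-20) = -22/19/(-25)*(-20) = -22/19*(-1/25)*(-20) = (22/475)*(-20) = -88/95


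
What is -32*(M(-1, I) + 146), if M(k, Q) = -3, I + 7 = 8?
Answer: -4576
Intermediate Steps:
I = 1 (I = -7 + 8 = 1)
-32*(M(-1, I) + 146) = -32*(-3 + 146) = -32*143 = -4576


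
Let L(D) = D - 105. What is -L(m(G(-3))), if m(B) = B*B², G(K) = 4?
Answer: 41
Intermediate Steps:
m(B) = B³
L(D) = -105 + D
-L(m(G(-3))) = -(-105 + 4³) = -(-105 + 64) = -1*(-41) = 41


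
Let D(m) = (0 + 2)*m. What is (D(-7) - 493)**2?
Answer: 257049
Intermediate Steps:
D(m) = 2*m
(D(-7) - 493)**2 = (2*(-7) - 493)**2 = (-14 - 493)**2 = (-507)**2 = 257049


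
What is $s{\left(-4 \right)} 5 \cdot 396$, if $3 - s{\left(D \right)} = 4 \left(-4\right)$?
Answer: $37620$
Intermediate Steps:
$s{\left(D \right)} = 19$ ($s{\left(D \right)} = 3 - 4 \left(-4\right) = 3 - -16 = 3 + 16 = 19$)
$s{\left(-4 \right)} 5 \cdot 396 = 19 \cdot 5 \cdot 396 = 95 \cdot 396 = 37620$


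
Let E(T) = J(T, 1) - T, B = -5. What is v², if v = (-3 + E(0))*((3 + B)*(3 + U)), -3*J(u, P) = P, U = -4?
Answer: 400/9 ≈ 44.444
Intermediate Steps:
J(u, P) = -P/3
E(T) = -⅓ - T (E(T) = -⅓*1 - T = -⅓ - T)
v = -20/3 (v = (-3 + (-⅓ - 1*0))*((3 - 5)*(3 - 4)) = (-3 + (-⅓ + 0))*(-2*(-1)) = (-3 - ⅓)*2 = -10/3*2 = -20/3 ≈ -6.6667)
v² = (-20/3)² = 400/9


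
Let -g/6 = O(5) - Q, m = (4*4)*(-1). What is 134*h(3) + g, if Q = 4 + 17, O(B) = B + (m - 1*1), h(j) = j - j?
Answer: 198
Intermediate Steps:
m = -16 (m = 16*(-1) = -16)
h(j) = 0
O(B) = -17 + B (O(B) = B + (-16 - 1*1) = B + (-16 - 1) = B - 17 = -17 + B)
Q = 21
g = 198 (g = -6*((-17 + 5) - 1*21) = -6*(-12 - 21) = -6*(-33) = 198)
134*h(3) + g = 134*0 + 198 = 0 + 198 = 198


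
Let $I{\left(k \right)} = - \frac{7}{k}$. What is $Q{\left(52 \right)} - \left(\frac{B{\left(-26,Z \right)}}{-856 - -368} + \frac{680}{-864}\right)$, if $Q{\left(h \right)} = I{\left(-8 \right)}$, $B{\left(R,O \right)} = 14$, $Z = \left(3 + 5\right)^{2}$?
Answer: $\frac{22277}{13176} \approx 1.6907$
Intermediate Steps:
$Z = 64$ ($Z = 8^{2} = 64$)
$Q{\left(h \right)} = \frac{7}{8}$ ($Q{\left(h \right)} = - \frac{7}{-8} = \left(-7\right) \left(- \frac{1}{8}\right) = \frac{7}{8}$)
$Q{\left(52 \right)} - \left(\frac{B{\left(-26,Z \right)}}{-856 - -368} + \frac{680}{-864}\right) = \frac{7}{8} - \left(\frac{14}{-856 - -368} + \frac{680}{-864}\right) = \frac{7}{8} - \left(\frac{14}{-856 + 368} + 680 \left(- \frac{1}{864}\right)\right) = \frac{7}{8} - \left(\frac{14}{-488} - \frac{85}{108}\right) = \frac{7}{8} - \left(14 \left(- \frac{1}{488}\right) - \frac{85}{108}\right) = \frac{7}{8} - \left(- \frac{7}{244} - \frac{85}{108}\right) = \frac{7}{8} - - \frac{2687}{3294} = \frac{7}{8} + \frac{2687}{3294} = \frac{22277}{13176}$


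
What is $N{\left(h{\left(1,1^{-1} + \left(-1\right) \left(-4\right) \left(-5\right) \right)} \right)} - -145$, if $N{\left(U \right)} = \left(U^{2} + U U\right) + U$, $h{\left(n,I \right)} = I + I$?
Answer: $2995$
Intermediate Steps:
$h{\left(n,I \right)} = 2 I$
$N{\left(U \right)} = U + 2 U^{2}$ ($N{\left(U \right)} = \left(U^{2} + U^{2}\right) + U = 2 U^{2} + U = U + 2 U^{2}$)
$N{\left(h{\left(1,1^{-1} + \left(-1\right) \left(-4\right) \left(-5\right) \right)} \right)} - -145 = 2 \left(1^{-1} + \left(-1\right) \left(-4\right) \left(-5\right)\right) \left(1 + 2 \cdot 2 \left(1^{-1} + \left(-1\right) \left(-4\right) \left(-5\right)\right)\right) - -145 = 2 \left(1 + 4 \left(-5\right)\right) \left(1 + 2 \cdot 2 \left(1 + 4 \left(-5\right)\right)\right) + 145 = 2 \left(1 - 20\right) \left(1 + 2 \cdot 2 \left(1 - 20\right)\right) + 145 = 2 \left(-19\right) \left(1 + 2 \cdot 2 \left(-19\right)\right) + 145 = - 38 \left(1 + 2 \left(-38\right)\right) + 145 = - 38 \left(1 - 76\right) + 145 = \left(-38\right) \left(-75\right) + 145 = 2850 + 145 = 2995$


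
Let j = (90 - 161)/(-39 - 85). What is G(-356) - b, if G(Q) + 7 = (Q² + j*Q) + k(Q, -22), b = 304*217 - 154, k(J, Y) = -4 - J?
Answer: 1892958/31 ≈ 61063.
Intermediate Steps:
j = 71/124 (j = -71/(-124) = -71*(-1/124) = 71/124 ≈ 0.57258)
b = 65814 (b = 65968 - 154 = 65814)
G(Q) = -11 + Q² - 53*Q/124 (G(Q) = -7 + ((Q² + 71*Q/124) + (-4 - Q)) = -7 + (-4 + Q² - 53*Q/124) = -11 + Q² - 53*Q/124)
G(-356) - b = (-11 + (-356)² - 53/124*(-356)) - 1*65814 = (-11 + 126736 + 4717/31) - 65814 = 3933192/31 - 65814 = 1892958/31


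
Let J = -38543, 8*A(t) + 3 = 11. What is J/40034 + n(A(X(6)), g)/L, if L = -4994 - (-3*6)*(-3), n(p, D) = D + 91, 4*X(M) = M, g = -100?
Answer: -97102379/101045816 ≈ -0.96097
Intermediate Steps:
X(M) = M/4
A(t) = 1 (A(t) = -3/8 + (⅛)*11 = -3/8 + 11/8 = 1)
n(p, D) = 91 + D
L = -5048 (L = -4994 - (-18)*(-3) = -4994 - 1*54 = -4994 - 54 = -5048)
J/40034 + n(A(X(6)), g)/L = -38543/40034 + (91 - 100)/(-5048) = -38543*1/40034 - 9*(-1/5048) = -38543/40034 + 9/5048 = -97102379/101045816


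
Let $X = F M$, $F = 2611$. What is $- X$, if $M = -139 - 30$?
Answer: $441259$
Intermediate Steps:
$M = -169$
$X = -441259$ ($X = 2611 \left(-169\right) = -441259$)
$- X = \left(-1\right) \left(-441259\right) = 441259$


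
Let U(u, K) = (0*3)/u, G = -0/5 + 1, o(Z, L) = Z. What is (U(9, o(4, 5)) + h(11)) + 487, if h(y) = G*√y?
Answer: 487 + √11 ≈ 490.32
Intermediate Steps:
G = 1 (G = -0/5 + 1 = -1*0 + 1 = 0 + 1 = 1)
U(u, K) = 0 (U(u, K) = 0/u = 0)
h(y) = √y (h(y) = 1*√y = √y)
(U(9, o(4, 5)) + h(11)) + 487 = (0 + √11) + 487 = √11 + 487 = 487 + √11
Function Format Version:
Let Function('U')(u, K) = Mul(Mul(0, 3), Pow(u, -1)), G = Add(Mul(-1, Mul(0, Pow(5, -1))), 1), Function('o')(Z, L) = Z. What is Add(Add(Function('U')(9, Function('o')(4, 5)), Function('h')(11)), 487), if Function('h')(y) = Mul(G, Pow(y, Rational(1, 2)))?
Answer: Add(487, Pow(11, Rational(1, 2))) ≈ 490.32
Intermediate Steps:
G = 1 (G = Add(Mul(-1, Mul(0, Rational(1, 5))), 1) = Add(Mul(-1, 0), 1) = Add(0, 1) = 1)
Function('U')(u, K) = 0 (Function('U')(u, K) = Mul(0, Pow(u, -1)) = 0)
Function('h')(y) = Pow(y, Rational(1, 2)) (Function('h')(y) = Mul(1, Pow(y, Rational(1, 2))) = Pow(y, Rational(1, 2)))
Add(Add(Function('U')(9, Function('o')(4, 5)), Function('h')(11)), 487) = Add(Add(0, Pow(11, Rational(1, 2))), 487) = Add(Pow(11, Rational(1, 2)), 487) = Add(487, Pow(11, Rational(1, 2)))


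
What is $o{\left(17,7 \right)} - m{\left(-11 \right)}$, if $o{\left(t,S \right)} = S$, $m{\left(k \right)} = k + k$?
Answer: $29$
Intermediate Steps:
$m{\left(k \right)} = 2 k$
$o{\left(17,7 \right)} - m{\left(-11 \right)} = 7 - 2 \left(-11\right) = 7 - -22 = 7 + 22 = 29$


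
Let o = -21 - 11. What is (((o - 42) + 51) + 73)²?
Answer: 2500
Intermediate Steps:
o = -32
(((o - 42) + 51) + 73)² = (((-32 - 42) + 51) + 73)² = ((-74 + 51) + 73)² = (-23 + 73)² = 50² = 2500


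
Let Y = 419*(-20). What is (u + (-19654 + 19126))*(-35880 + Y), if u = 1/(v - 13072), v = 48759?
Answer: 833979451100/35687 ≈ 2.3369e+7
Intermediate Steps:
Y = -8380
u = 1/35687 (u = 1/(48759 - 13072) = 1/35687 ≈ 2.8021e-5)
(u + (-19654 + 19126))*(-35880 + Y) = (1/35687 + (-19654 + 19126))*(-35880 - 8380) = (1/35687 - 528)*(-44260) = -18842735/35687*(-44260) = 833979451100/35687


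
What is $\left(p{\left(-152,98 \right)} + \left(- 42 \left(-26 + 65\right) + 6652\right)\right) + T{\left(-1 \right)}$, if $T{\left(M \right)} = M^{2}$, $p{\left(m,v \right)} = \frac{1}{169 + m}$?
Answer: $\frac{85256}{17} \approx 5015.1$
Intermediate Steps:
$\left(p{\left(-152,98 \right)} + \left(- 42 \left(-26 + 65\right) + 6652\right)\right) + T{\left(-1 \right)} = \left(\frac{1}{169 - 152} + \left(- 42 \left(-26 + 65\right) + 6652\right)\right) + \left(-1\right)^{2} = \left(\frac{1}{17} + \left(\left(-42\right) 39 + 6652\right)\right) + 1 = \left(\frac{1}{17} + \left(-1638 + 6652\right)\right) + 1 = \left(\frac{1}{17} + 5014\right) + 1 = \frac{85239}{17} + 1 = \frac{85256}{17}$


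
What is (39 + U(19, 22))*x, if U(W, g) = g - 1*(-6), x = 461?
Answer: 30887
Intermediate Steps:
U(W, g) = 6 + g (U(W, g) = g + 6 = 6 + g)
(39 + U(19, 22))*x = (39 + (6 + 22))*461 = (39 + 28)*461 = 67*461 = 30887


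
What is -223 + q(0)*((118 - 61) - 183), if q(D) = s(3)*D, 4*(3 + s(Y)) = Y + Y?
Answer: -223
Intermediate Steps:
s(Y) = -3 + Y/2 (s(Y) = -3 + (Y + Y)/4 = -3 + (2*Y)/4 = -3 + Y/2)
q(D) = -3*D/2 (q(D) = (-3 + (1/2)*3)*D = (-3 + 3/2)*D = -3*D/2)
-223 + q(0)*((118 - 61) - 183) = -223 + (-3/2*0)*((118 - 61) - 183) = -223 + 0*(57 - 183) = -223 + 0*(-126) = -223 + 0 = -223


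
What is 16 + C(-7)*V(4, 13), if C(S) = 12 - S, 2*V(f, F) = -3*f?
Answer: -98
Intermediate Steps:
V(f, F) = -3*f/2 (V(f, F) = (-3*f)/2 = -3*f/2)
16 + C(-7)*V(4, 13) = 16 + (12 - 1*(-7))*(-3/2*4) = 16 + (12 + 7)*(-6) = 16 + 19*(-6) = 16 - 114 = -98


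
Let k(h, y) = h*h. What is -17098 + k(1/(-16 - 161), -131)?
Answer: -535663241/31329 ≈ -17098.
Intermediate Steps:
k(h, y) = h²
-17098 + k(1/(-16 - 161), -131) = -17098 + (1/(-16 - 161))² = -17098 + (1/(-177))² = -17098 + (-1/177)² = -17098 + 1/31329 = -535663241/31329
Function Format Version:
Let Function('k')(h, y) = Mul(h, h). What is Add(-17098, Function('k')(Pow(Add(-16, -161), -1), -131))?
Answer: Rational(-535663241, 31329) ≈ -17098.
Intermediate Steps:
Function('k')(h, y) = Pow(h, 2)
Add(-17098, Function('k')(Pow(Add(-16, -161), -1), -131)) = Add(-17098, Pow(Pow(Add(-16, -161), -1), 2)) = Add(-17098, Pow(Pow(-177, -1), 2)) = Add(-17098, Pow(Rational(-1, 177), 2)) = Add(-17098, Rational(1, 31329)) = Rational(-535663241, 31329)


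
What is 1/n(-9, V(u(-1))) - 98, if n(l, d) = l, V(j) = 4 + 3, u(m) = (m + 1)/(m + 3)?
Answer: -883/9 ≈ -98.111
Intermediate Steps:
u(m) = (1 + m)/(3 + m)
V(j) = 7
1/n(-9, V(u(-1))) - 98 = 1/(-9) - 98 = -⅑ - 98 = -883/9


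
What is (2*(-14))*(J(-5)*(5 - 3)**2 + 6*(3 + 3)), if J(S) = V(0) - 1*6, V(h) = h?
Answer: -336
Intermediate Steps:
J(S) = -6 (J(S) = 0 - 1*6 = 0 - 6 = -6)
(2*(-14))*(J(-5)*(5 - 3)**2 + 6*(3 + 3)) = (2*(-14))*(-6*(5 - 3)**2 + 6*(3 + 3)) = -28*(-6*2**2 + 6*6) = -28*(-6*4 + 36) = -28*(-24 + 36) = -28*12 = -336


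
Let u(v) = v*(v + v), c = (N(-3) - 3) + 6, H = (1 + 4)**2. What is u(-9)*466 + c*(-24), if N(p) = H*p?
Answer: 77220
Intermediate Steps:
H = 25 (H = 5**2 = 25)
N(p) = 25*p
c = -72 (c = (25*(-3) - 3) + 6 = (-75 - 3) + 6 = -78 + 6 = -72)
u(v) = 2*v**2 (u(v) = v*(2*v) = 2*v**2)
u(-9)*466 + c*(-24) = (2*(-9)**2)*466 - 72*(-24) = (2*81)*466 + 1728 = 162*466 + 1728 = 75492 + 1728 = 77220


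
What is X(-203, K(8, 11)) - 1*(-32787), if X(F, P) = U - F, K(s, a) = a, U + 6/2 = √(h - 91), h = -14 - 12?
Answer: 32987 + 3*I*√13 ≈ 32987.0 + 10.817*I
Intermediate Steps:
h = -26
U = -3 + 3*I*√13 (U = -3 + √(-26 - 91) = -3 + √(-117) = -3 + 3*I*√13 ≈ -3.0 + 10.817*I)
X(F, P) = -3 - F + 3*I*√13 (X(F, P) = (-3 + 3*I*√13) - F = -3 - F + 3*I*√13)
X(-203, K(8, 11)) - 1*(-32787) = (-3 - 1*(-203) + 3*I*√13) - 1*(-32787) = (-3 + 203 + 3*I*√13) + 32787 = (200 + 3*I*√13) + 32787 = 32987 + 3*I*√13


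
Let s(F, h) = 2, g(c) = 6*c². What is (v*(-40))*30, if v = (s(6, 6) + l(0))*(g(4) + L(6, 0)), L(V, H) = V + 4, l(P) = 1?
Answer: -381600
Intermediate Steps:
L(V, H) = 4 + V
v = 318 (v = (2 + 1)*(6*4² + (4 + 6)) = 3*(6*16 + 10) = 3*(96 + 10) = 3*106 = 318)
(v*(-40))*30 = (318*(-40))*30 = -12720*30 = -381600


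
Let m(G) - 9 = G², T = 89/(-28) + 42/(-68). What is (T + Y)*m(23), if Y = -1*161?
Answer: -21101167/238 ≈ -88660.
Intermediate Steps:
Y = -161
T = -1807/476 (T = 89*(-1/28) + 42*(-1/68) = -89/28 - 21/34 = -1807/476 ≈ -3.7962)
m(G) = 9 + G²
(T + Y)*m(23) = (-1807/476 - 161)*(9 + 23²) = -78443*(9 + 529)/476 = -78443/476*538 = -21101167/238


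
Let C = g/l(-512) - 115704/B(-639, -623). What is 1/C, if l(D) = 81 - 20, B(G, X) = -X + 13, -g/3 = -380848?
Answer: 3233/59966670 ≈ 5.3913e-5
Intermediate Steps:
g = 1142544 (g = -3*(-380848) = 1142544)
B(G, X) = 13 - X
l(D) = 61
C = 59966670/3233 (C = 1142544/61 - 115704/(13 - 1*(-623)) = 1142544*(1/61) - 115704/(13 + 623) = 1142544/61 - 115704/636 = 1142544/61 - 115704*1/636 = 1142544/61 - 9642/53 = 59966670/3233 ≈ 18548.)
1/C = 1/(59966670/3233) = 3233/59966670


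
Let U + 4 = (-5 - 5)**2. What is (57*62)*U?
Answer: 339264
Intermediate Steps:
U = 96 (U = -4 + (-5 - 5)**2 = -4 + (-10)**2 = -4 + 100 = 96)
(57*62)*U = (57*62)*96 = 3534*96 = 339264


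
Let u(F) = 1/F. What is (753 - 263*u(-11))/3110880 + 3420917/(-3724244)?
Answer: -14628857207167/15930304740240 ≈ -0.91830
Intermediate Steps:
(753 - 263*u(-11))/3110880 + 3420917/(-3724244) = (753 - 263/(-11))/3110880 + 3420917/(-3724244) = (753 - 263*(-1/11))*(1/3110880) + 3420917*(-1/3724244) = (753 + 263/11)*(1/3110880) - 3420917/3724244 = (8546/11)*(1/3110880) - 3420917/3724244 = 4273/17109840 - 3420917/3724244 = -14628857207167/15930304740240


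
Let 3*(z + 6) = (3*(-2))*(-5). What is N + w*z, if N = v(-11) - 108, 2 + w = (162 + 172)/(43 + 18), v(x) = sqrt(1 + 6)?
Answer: -5740/61 + sqrt(7) ≈ -91.453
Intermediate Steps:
v(x) = sqrt(7)
z = 4 (z = -6 + ((3*(-2))*(-5))/3 = -6 + (-6*(-5))/3 = -6 + (1/3)*30 = -6 + 10 = 4)
w = 212/61 (w = -2 + (162 + 172)/(43 + 18) = -2 + 334/61 = 212/61 ≈ 3.4754)
N = -108 + sqrt(7) (N = sqrt(7) - 108 = -108 + sqrt(7) ≈ -105.35)
N + w*z = (-108 + sqrt(7)) + (212/61)*4 = (-108 + sqrt(7)) + 848/61 = -5740/61 + sqrt(7)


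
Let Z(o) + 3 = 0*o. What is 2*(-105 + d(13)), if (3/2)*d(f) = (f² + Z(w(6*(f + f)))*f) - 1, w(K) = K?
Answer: -38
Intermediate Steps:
Z(o) = -3 (Z(o) = -3 + 0*o = -3 + 0 = -3)
d(f) = -⅔ - 2*f + 2*f²/3 (d(f) = 2*((f² - 3*f) - 1)/3 = 2*(-1 + f² - 3*f)/3 = -⅔ - 2*f + 2*f²/3)
2*(-105 + d(13)) = 2*(-105 + (-⅔ - 2*13 + (⅔)*13²)) = 2*(-105 + (-⅔ - 26 + (⅔)*169)) = 2*(-105 + (-⅔ - 26 + 338/3)) = 2*(-105 + 86) = 2*(-19) = -38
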